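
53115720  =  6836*7770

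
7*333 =2331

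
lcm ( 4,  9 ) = 36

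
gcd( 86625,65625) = 2625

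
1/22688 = 1/22688 = 0.00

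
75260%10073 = 4749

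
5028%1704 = 1620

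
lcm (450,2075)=37350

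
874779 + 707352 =1582131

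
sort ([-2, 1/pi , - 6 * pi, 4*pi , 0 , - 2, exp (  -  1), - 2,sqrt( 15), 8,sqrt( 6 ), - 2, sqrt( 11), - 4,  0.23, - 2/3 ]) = [ - 6*pi, - 4, - 2,-2, - 2, - 2 ,-2/3,0, 0.23, 1/pi, exp( - 1), sqrt( 6),sqrt( 11 ),sqrt(15), 8, 4*pi ] 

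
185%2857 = 185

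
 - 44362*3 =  - 133086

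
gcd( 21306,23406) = 6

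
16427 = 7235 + 9192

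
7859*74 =581566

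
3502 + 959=4461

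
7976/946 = 8 + 204/473 = 8.43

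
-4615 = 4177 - 8792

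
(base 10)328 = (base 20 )g8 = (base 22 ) ek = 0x148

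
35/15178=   35/15178 = 0.00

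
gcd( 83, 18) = 1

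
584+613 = 1197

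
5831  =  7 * 833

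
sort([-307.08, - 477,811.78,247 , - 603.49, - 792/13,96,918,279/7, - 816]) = [  -  816, - 603.49, - 477, - 307.08, - 792/13,279/7,96, 247,811.78, 918 ] 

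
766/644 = 1 + 61/322 = 1.19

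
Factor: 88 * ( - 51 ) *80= - 2^7*3^1*5^1*11^1 *17^1 = - 359040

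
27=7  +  20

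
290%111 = 68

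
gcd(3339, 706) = 1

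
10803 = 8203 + 2600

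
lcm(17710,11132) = 389620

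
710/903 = 710/903 = 0.79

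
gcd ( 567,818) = 1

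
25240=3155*8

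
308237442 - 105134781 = 203102661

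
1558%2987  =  1558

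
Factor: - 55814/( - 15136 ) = 59/16 = 2^( - 4 ) *59^1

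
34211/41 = 34211/41 = 834.41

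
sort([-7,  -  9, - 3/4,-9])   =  [  -  9, - 9, - 7, - 3/4 ]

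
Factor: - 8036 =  - 2^2*7^2*41^1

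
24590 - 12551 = 12039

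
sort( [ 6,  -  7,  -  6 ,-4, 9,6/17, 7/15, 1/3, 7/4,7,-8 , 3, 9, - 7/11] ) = [ - 8, - 7, - 6,  -  4, - 7/11,1/3,6/17, 7/15,7/4,3,6, 7, 9, 9]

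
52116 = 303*172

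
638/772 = 319/386 = 0.83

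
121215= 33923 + 87292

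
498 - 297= 201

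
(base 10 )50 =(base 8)62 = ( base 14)38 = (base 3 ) 1212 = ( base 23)24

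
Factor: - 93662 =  - 2^1*46831^1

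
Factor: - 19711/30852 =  - 2^( - 2 )*3^(-2) * 23^1 = - 23/36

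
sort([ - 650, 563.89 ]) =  [-650, 563.89] 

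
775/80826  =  775/80826  =  0.01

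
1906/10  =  953/5 = 190.60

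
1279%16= 15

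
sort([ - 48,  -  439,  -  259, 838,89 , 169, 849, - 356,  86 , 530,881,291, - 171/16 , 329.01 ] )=[  -  439,  -  356,-259,-48, - 171/16,86, 89, 169,291,329.01, 530,838, 849,881] 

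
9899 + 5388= 15287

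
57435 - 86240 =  - 28805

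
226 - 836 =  - 610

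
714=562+152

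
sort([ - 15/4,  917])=[- 15/4,917]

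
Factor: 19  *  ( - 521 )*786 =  - 2^1*3^1 *19^1*131^1*521^1=-  7780614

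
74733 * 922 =68903826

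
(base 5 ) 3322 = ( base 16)1CE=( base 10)462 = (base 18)17C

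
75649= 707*107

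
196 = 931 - 735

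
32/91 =32/91 = 0.35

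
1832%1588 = 244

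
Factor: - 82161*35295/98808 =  - 5400135/184 = - 2^(- 3 )*3^3*5^1*13^1*17^1*  23^( -1)* 181^1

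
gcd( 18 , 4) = 2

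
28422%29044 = 28422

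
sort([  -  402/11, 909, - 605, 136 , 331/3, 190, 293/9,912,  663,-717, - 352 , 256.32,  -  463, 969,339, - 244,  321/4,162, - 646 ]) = [-717,  -  646 , - 605, - 463, - 352, - 244, - 402/11, 293/9,321/4,  331/3,  136, 162, 190 , 256.32, 339,  663, 909, 912, 969]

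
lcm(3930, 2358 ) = 11790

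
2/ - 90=  -  1 + 44/45 = - 0.02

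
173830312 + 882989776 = 1056820088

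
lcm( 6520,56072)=280360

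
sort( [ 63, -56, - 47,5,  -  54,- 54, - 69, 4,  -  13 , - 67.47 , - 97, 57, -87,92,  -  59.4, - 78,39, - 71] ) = [- 97,-87,  -  78, - 71,  -  69,  -  67.47, - 59.4,-56,-54, - 54, - 47, - 13 , 4,5, 39,57, 63  ,  92 ] 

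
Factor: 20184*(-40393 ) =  - 815292312 = - 2^3*3^1*29^2*31^1*1303^1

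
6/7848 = 1/1308=0.00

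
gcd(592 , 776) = 8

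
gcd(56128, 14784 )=64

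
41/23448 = 41/23448   =  0.00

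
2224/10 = 1112/5= 222.40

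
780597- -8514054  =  9294651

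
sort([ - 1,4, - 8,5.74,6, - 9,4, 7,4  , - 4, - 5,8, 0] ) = [ - 9,  -  8, - 5, - 4, - 1,0, 4,4,4,5.74,6,7, 8 ]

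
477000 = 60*7950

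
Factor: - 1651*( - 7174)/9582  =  3^( - 1 )*13^1*17^1*127^1*211^1*1597^( - 1 ) = 5922137/4791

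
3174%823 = 705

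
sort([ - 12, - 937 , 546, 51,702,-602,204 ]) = [ - 937, - 602,  -  12, 51,204, 546, 702]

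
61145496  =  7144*8559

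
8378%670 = 338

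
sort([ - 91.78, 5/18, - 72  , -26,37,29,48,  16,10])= [-91.78, - 72, - 26,  5/18,10,16,29, 37, 48] 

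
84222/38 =42111/19 =2216.37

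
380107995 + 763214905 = 1143322900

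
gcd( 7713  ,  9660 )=3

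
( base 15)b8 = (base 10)173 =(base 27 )6b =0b10101101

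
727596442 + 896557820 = 1624154262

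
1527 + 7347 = 8874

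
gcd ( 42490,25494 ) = 8498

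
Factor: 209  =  11^1*19^1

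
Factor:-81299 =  - 81299^1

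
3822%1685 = 452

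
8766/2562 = 3 + 180/427 = 3.42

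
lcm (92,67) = 6164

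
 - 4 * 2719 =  - 10876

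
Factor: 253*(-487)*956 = -2^2*11^1*23^1 * 239^1*487^1  =  - 117789716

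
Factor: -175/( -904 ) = 2^(  -  3)*5^2*7^1*113^( - 1)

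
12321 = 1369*9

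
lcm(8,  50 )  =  200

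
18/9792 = 1/544 = 0.00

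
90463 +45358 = 135821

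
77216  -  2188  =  75028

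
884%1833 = 884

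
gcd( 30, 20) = 10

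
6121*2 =12242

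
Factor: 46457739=3^3*29^1*59333^1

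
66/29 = 2 + 8/29 = 2.28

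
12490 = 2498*5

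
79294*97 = 7691518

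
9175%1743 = 460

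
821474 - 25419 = 796055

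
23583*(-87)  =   - 2051721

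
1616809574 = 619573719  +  997235855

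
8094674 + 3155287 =11249961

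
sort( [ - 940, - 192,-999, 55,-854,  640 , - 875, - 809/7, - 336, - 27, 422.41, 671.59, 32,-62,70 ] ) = [ - 999,-940, - 875 , - 854, - 336, - 192,-809/7, - 62, - 27,  32, 55, 70, 422.41,  640,671.59] 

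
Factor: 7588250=2^1*5^3*127^1*239^1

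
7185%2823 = 1539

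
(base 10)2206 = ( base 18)6EA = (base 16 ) 89e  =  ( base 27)30j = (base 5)32311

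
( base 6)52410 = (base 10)7062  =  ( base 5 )211222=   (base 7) 26406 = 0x1b96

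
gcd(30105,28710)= 45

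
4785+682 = 5467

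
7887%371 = 96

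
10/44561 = 10/44561 = 0.00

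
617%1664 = 617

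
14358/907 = 14358/907 = 15.83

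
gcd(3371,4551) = 1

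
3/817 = 3/817 =0.00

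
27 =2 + 25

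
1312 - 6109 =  - 4797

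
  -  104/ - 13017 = 104/13017=0.01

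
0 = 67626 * 0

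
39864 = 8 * 4983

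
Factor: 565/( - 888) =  - 2^(  -  3)*3^( - 1)*5^1*37^( - 1)*113^1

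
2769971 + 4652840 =7422811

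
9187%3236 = 2715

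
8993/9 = 999 + 2/9= 999.22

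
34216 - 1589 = 32627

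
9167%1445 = 497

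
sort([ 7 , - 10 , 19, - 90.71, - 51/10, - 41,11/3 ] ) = [ - 90.71,-41, - 10 , - 51/10,11/3,7,19 ]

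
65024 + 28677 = 93701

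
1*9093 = 9093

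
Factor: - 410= - 2^1*5^1*41^1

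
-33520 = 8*( - 4190)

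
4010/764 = 2005/382=5.25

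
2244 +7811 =10055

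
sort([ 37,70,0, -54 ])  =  [-54, 0, 37,70]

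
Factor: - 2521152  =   - 2^6*3^3 * 1459^1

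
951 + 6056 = 7007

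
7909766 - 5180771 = 2728995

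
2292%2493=2292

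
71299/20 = 71299/20 =3564.95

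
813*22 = 17886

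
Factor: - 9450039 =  - 3^1*461^1*6833^1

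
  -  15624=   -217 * 72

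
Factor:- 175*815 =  - 142625= -5^3*7^1*163^1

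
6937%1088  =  409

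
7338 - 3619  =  3719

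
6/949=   6/949 = 0.01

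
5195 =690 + 4505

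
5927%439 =220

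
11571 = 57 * 203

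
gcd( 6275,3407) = 1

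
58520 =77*760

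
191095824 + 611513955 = 802609779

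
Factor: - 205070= - 2^1*5^1*20507^1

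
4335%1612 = 1111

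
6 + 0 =6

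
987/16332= 329/5444 = 0.06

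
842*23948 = 20164216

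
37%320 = 37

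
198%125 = 73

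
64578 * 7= 452046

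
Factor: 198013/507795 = 3^(  -  1)*5^( - 1 )*97^ ( - 1)  *349^(  -  1)*198013^1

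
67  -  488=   -  421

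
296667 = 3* 98889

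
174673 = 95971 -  - 78702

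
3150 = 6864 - 3714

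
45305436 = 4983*9092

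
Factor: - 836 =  - 2^2*11^1*19^1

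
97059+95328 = 192387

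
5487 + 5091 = 10578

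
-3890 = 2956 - 6846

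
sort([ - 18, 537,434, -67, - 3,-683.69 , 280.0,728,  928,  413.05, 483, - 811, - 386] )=[ - 811,- 683.69,  -  386,-67, - 18,-3,280.0,413.05, 434,483,537, 728,  928]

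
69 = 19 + 50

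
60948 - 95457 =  - 34509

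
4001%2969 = 1032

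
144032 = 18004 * 8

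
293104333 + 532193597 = 825297930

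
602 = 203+399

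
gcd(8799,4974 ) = 3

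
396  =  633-237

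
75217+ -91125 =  - 15908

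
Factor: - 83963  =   - 11^1*17^1 * 449^1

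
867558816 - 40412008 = 827146808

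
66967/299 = 223 + 290/299  =  223.97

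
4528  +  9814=14342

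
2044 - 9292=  - 7248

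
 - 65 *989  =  - 64285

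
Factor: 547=547^1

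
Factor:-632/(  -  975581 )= 2^3*79^1*975581^(-1) 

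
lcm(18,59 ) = 1062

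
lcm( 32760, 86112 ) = 3013920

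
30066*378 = 11364948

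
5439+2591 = 8030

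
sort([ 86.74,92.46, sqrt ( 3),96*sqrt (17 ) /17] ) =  [ sqrt(3) , 96*sqrt( 17)/17,86.74,92.46 ]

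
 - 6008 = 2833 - 8841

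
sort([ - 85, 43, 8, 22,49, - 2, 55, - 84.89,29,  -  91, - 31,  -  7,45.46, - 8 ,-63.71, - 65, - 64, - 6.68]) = [  -  91, - 85, - 84.89, - 65,  -  64, - 63.71, - 31, - 8,-7,-6.68, - 2, 8, 22, 29,  43,45.46,49,  55 ] 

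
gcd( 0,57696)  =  57696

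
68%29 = 10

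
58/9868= 29/4934 = 0.01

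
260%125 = 10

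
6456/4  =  1614 = 1614.00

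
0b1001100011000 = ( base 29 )5NG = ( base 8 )11430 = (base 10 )4888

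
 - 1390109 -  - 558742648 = 557352539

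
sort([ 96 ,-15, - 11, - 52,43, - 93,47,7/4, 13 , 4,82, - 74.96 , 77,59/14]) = [  -  93, - 74.96, - 52, - 15, - 11,7/4,4,59/14,13, 43, 47, 77, 82, 96]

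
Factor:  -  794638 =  - 2^1*13^2*2351^1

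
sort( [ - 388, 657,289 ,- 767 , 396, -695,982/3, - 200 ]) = [-767, - 695, - 388 , - 200,289 , 982/3,396, 657 ] 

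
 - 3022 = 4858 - 7880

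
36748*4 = 146992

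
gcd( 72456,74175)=3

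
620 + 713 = 1333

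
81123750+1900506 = 83024256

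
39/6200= 39/6200 = 0.01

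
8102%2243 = 1373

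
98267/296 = 98267/296 = 331.98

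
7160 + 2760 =9920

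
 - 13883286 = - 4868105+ - 9015181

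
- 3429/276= - 13 + 53/92 = - 12.42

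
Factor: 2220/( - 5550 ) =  - 2^1*5^( -1) =- 2/5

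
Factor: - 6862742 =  - 2^1* 607^1*5653^1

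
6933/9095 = 6933/9095 = 0.76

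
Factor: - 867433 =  - 7^1 * 83^1 * 1493^1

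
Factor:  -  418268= - 2^2  *17^1*6151^1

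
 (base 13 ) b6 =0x95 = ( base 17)8D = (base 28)59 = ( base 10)149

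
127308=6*21218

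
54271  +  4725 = 58996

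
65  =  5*13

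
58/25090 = 29/12545=0.00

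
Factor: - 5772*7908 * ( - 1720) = 78509358720 = 2^7*3^2 * 5^1 *13^1*37^1*43^1*659^1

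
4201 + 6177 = 10378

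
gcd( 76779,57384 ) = 9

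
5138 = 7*734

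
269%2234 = 269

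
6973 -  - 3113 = 10086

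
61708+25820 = 87528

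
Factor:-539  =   - 7^2*11^1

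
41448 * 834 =34567632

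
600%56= 40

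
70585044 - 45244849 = 25340195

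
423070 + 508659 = 931729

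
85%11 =8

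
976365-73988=902377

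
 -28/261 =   -  28/261=- 0.11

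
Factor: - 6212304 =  - 2^4*3^2*7^1*6163^1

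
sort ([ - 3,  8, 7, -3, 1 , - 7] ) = [-7,-3,- 3,1  ,  7 , 8 ] 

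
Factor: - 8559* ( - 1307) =3^3 *317^1 * 1307^1 = 11186613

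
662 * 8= 5296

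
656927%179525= 118352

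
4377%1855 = 667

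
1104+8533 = 9637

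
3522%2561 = 961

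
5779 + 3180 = 8959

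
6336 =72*88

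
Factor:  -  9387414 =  -2^1*3^4*57947^1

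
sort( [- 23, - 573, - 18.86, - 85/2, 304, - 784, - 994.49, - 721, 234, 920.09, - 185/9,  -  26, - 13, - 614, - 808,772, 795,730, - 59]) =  [ -994.49, - 808, - 784, - 721, - 614, - 573, - 59,-85/2, - 26, - 23, - 185/9, - 18.86,  -  13,234, 304, 730,772,795, 920.09 ] 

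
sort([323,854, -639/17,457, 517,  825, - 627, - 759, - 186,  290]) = [ - 759, - 627, - 186, - 639/17,290, 323, 457, 517,825,854]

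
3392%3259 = 133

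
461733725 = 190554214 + 271179511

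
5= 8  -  3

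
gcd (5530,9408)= 14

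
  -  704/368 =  - 44/23 = - 1.91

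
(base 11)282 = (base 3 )110022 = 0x14C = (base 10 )332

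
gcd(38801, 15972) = 1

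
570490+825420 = 1395910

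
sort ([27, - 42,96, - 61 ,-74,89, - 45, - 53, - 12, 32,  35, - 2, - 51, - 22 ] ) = [ - 74, - 61, - 53,-51, - 45, - 42, - 22,-12,-2,  27,32 , 35, 89,96]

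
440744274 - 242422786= 198321488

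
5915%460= 395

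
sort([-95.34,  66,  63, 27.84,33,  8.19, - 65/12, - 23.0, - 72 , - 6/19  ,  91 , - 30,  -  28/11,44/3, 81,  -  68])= [ - 95.34, - 72, - 68, - 30, - 23.0 ,  -  65/12,  -  28/11, - 6/19, 8.19, 44/3,27.84, 33,63, 66, 81,  91] 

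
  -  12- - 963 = 951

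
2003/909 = 2+185/909= 2.20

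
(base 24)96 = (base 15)EC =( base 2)11011110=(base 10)222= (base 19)bd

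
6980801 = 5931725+1049076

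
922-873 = 49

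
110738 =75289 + 35449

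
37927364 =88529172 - 50601808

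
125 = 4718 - 4593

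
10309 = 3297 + 7012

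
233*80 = 18640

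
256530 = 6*42755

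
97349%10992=9413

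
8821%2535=1216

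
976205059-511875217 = 464329842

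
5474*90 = 492660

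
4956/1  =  4956 = 4956.00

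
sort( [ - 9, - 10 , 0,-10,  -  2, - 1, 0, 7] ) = [ - 10,  -  10 ,-9, - 2,-1,0, 0, 7 ] 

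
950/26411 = 950/26411 = 0.04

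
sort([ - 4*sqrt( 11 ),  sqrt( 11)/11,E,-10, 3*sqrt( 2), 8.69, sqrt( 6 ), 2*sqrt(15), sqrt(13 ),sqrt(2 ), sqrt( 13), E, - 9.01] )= [-4*sqrt(11) , - 10, -9.01 , sqrt (11) /11, sqrt(2), sqrt( 6 ),E, E,  sqrt( 13),  sqrt(13),  3*sqrt(2), 2*sqrt(15 ), 8.69] 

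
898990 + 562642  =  1461632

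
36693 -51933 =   -  15240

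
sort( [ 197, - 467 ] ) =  [ - 467 , 197]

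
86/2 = 43 = 43.00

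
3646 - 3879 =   -  233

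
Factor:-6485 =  - 5^1*1297^1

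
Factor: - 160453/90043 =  - 127^( - 1)*709^( - 1) * 160453^1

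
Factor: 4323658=2^1*2161829^1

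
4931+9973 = 14904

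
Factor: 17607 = 3^1*5869^1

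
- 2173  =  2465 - 4638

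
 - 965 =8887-9852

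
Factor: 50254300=2^2 * 5^2 * 502543^1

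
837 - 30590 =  - 29753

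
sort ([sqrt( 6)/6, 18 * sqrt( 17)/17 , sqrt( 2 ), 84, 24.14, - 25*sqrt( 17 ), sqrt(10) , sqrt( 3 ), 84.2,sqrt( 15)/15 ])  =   [ -25*sqrt( 17 ),sqrt ( 15 )/15,sqrt( 6 )/6, sqrt( 2), sqrt( 3), sqrt(10),18  *  sqrt( 17 )/17, 24.14,84, 84.2 ] 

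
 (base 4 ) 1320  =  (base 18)6C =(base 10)120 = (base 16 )78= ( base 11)aa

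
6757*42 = 283794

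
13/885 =13/885 = 0.01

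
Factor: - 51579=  - 3^2*11^1*521^1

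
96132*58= 5575656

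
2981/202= 2981/202 = 14.76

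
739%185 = 184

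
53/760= 53/760= 0.07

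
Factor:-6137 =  - 17^1*19^2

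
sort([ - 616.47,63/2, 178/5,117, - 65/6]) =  [ - 616.47, - 65/6,  63/2,178/5, 117]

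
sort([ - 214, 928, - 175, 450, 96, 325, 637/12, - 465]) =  [ - 465, - 214,- 175, 637/12, 96 , 325,  450,928] 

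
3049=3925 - 876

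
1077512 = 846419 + 231093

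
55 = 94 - 39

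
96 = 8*12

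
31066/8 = 3883 + 1/4 = 3883.25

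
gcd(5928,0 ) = 5928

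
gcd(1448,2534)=362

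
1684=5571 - 3887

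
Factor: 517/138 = 2^( - 1) *3^ ( - 1)*11^1*23^( - 1 )*47^1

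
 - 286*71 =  - 20306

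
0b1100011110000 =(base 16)18F0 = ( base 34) 5hq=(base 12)3840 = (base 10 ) 6384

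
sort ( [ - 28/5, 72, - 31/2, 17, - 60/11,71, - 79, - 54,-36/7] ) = [ - 79, - 54, - 31/2, - 28/5, - 60/11, - 36/7, 17, 71, 72]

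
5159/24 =5159/24 = 214.96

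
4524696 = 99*45704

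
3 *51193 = 153579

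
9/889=9/889= 0.01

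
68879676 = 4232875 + 64646801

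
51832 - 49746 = 2086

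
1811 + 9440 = 11251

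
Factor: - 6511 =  - 17^1*383^1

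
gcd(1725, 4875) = 75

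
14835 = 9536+5299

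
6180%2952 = 276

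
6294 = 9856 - 3562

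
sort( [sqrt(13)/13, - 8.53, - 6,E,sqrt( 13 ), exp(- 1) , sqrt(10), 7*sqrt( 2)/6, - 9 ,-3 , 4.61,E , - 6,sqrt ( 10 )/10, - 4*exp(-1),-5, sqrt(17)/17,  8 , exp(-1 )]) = [-9, - 8.53, - 6, - 6,-5,  -  3,-4* exp(-1),sqrt( 17)/17,sqrt(13 ) /13 , sqrt(10)/10, exp( - 1), exp(-1) , 7*sqrt( 2 )/6 , E,E , sqrt(10), sqrt(13),4.61,  8]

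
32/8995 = 32/8995 = 0.00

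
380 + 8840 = 9220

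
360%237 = 123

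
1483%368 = 11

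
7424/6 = 1237+1/3 = 1237.33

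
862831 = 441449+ 421382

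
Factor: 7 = 7^1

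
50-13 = 37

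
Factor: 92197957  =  92197957^1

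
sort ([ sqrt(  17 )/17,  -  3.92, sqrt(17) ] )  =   [-3.92,  sqrt( 17)/17, sqrt(17 ) ]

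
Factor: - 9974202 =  - 2^1*3^1*7^1*19^1*29^1*431^1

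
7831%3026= 1779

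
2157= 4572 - 2415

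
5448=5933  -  485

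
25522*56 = 1429232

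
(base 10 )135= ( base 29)4j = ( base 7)252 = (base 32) 47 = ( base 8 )207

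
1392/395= 3 + 207/395= 3.52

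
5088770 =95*53566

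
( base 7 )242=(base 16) 80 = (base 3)11202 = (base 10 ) 128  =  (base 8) 200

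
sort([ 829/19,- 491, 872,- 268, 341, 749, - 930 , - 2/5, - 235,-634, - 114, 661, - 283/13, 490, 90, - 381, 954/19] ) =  [ - 930, - 634,  -  491, - 381, - 268,-235,  -  114,-283/13, - 2/5, 829/19, 954/19, 90 , 341,  490,661, 749, 872]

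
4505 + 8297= 12802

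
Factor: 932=2^2*233^1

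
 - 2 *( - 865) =1730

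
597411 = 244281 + 353130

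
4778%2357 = 64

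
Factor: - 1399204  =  - 2^2 * 349801^1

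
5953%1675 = 928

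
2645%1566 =1079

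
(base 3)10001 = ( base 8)122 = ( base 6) 214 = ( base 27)31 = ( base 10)82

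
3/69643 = 3/69643 = 0.00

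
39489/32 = 39489/32= 1234.03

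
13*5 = 65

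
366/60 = 61/10  =  6.10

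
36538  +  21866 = 58404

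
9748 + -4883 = 4865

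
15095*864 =13042080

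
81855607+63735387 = 145590994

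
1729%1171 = 558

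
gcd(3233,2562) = 61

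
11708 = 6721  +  4987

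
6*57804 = 346824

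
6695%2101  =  392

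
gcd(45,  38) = 1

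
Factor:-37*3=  - 111 = - 3^1*37^1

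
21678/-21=-7226/7 =- 1032.29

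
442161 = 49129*9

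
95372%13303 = 2251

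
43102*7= 301714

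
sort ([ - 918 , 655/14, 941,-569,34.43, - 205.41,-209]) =[ - 918, - 569, - 209, - 205.41,  34.43  ,  655/14,941] 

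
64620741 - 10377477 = 54243264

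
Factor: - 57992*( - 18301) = 1061311592=2^3*11^1*659^1*18301^1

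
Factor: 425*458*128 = 2^8*5^2*17^1*229^1 = 24915200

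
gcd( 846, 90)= 18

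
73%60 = 13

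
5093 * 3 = 15279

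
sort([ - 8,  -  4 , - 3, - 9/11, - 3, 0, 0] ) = [-8,  -  4, - 3, - 3,-9/11, 0, 0 ] 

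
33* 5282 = 174306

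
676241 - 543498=132743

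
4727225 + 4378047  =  9105272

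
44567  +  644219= 688786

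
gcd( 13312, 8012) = 4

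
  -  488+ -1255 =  - 1743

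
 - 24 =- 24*1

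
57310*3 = 171930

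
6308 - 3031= 3277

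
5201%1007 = 166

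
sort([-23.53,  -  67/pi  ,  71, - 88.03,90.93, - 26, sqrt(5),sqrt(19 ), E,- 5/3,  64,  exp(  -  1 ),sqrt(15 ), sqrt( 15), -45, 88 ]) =[ - 88.03, - 45,  -  26, - 23.53, - 67/pi, - 5/3,exp( - 1), sqrt(5 ),E,sqrt(15), sqrt (15 ),sqrt( 19), 64,71, 88,90.93]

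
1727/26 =1727/26=66.42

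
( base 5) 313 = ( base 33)2h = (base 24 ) 3B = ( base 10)83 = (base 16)53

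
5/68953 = 5/68953 = 0.00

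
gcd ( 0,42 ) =42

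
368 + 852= 1220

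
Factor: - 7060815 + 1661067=  -  5399748 = - 2^2*3^2* 149993^1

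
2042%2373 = 2042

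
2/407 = 2/407 =0.00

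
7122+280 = 7402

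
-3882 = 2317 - 6199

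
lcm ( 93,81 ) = 2511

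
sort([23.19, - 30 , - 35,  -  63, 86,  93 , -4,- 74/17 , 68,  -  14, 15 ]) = [  -  63, - 35, -30, - 14,-74/17,-4 , 15, 23.19,68 , 86, 93]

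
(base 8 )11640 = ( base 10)5024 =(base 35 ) 43J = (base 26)7b6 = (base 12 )2AA8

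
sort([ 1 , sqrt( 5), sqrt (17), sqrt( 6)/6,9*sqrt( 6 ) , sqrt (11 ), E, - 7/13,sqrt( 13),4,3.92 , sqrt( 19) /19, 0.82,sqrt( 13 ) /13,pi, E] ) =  [-7/13, sqrt(19) /19, sqrt(13) /13, sqrt( 6) /6,0.82,1,sqrt(5 ) , E, E, pi , sqrt( 11), sqrt(13),3.92,4,sqrt ( 17), 9*sqrt(6)]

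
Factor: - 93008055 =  - 3^1 * 5^1*7^1*885791^1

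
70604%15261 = 9560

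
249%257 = 249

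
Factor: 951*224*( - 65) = -13846560 = - 2^5*3^1*5^1 * 7^1*13^1*317^1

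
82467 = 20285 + 62182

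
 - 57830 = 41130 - 98960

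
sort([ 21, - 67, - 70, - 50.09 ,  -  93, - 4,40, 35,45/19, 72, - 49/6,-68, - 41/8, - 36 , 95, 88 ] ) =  [  -  93, - 70, - 68, - 67, -50.09, - 36, - 49/6, - 41/8, -4,45/19, 21,  35, 40,72, 88 , 95] 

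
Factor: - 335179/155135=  - 767/355=-5^(-1 )*13^1* 59^1 * 71^( - 1 ) 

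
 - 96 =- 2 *48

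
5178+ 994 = 6172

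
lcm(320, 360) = 2880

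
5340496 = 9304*574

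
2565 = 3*855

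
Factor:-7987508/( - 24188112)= 2^( -2)*3^(  -  3 ) * 13^ ( - 1)*43^1*59^( - 1)*73^( - 1) * 46439^1=1996877/6047028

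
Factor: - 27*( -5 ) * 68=2^2 * 3^3 * 5^1*17^1  =  9180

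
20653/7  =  20653/7 =2950.43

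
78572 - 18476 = 60096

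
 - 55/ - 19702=55/19702 =0.00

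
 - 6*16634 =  - 99804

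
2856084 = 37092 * 77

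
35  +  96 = 131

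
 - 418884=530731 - 949615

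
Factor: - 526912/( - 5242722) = 263456/2621361 = 2^5* 3^( - 1)*8233^1 *873787^( - 1)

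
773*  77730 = 60085290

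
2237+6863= 9100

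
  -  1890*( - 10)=18900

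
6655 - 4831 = 1824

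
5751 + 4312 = 10063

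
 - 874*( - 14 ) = 12236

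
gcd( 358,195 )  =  1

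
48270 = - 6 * ( - 8045)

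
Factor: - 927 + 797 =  - 130=- 2^1*5^1*13^1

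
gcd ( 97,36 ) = 1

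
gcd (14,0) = 14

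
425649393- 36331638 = 389317755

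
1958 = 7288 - 5330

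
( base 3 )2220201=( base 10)2125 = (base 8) 4115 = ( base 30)2ap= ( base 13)c76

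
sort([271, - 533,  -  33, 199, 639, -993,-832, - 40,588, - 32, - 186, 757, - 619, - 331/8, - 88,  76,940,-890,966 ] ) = [ - 993, - 890, - 832, - 619, - 533, - 186, - 88, - 331/8 , - 40, - 33,  -  32, 76, 199, 271, 588, 639,757 , 940, 966 ]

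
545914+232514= 778428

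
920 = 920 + 0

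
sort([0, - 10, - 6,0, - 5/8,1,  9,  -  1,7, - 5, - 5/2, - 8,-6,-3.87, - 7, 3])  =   [  -  10, - 8 , - 7,  -  6, - 6, - 5, - 3.87,  -  5/2, - 1, -5/8,0,0,1,3, 7, 9] 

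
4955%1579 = 218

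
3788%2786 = 1002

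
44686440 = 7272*6145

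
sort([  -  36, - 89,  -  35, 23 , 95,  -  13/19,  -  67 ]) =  [ - 89, - 67 ,- 36,  -  35, - 13/19, 23, 95] 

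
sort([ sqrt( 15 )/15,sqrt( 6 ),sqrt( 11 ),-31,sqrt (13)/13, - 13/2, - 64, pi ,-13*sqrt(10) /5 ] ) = [ - 64, - 31, - 13*sqrt( 10 ) /5,  -  13/2,sqrt( 15 ) /15,  sqrt ( 13 )/13, sqrt( 6 ),  pi,sqrt(11) ] 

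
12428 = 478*26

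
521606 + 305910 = 827516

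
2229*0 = 0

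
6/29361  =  2/9787 = 0.00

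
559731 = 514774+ 44957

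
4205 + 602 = 4807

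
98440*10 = 984400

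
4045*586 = 2370370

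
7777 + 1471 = 9248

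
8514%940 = 54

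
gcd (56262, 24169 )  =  1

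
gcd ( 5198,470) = 2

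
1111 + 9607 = 10718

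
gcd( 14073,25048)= 1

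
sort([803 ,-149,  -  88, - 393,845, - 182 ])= [ - 393,- 182, - 149, -88,803,845 ]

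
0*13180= 0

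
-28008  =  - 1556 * 18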